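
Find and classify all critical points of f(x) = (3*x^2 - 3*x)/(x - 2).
f'(x) = 3*(x^2 - 4*x + 2)/(x^2 - 4*x + 4)

Solve f'(x) = 0:
  f'(x) = 3*(x^2 - 4*x + 2)/(x - 2)^2; the denominator is positive wherever f is defined, so f'(x) = 0 ⇔ 3*x^2 - 12*x + 6 = 0.
  Factor: 3*x^2 - 12*x + 6 = 3*(x^2 - 4*x + 2); x^2 - 4*x + 2 = 0 has no rational roots; quadratic formula: x = (4 ± √8)/2.
  ⇒ x = 2 - sqrt(2) ≈ 0.5858, sqrt(2) + 2 ≈ 3.4142

f''(x) = 12/(x^3 - 6*x^2 + 12*x - 8)
Second-derivative test at each critical point:
  f''(0.5858) = -4.2426 < 0 → local maximum
  f''(3.4142) = 4.2426 > 0 → local minimum

Critical points: x = 2 - sqrt(2) ≈ 0.5858 (local maximum); x = sqrt(2) + 2 ≈ 3.4142 (local minimum)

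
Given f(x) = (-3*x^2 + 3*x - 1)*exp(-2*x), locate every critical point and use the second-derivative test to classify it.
f'(x) = (6*x^2 - 12*x + 5)*exp(-2*x)

Solve f'(x) = 0:
  f'(x) = (6*x^2 - 12*x + 5)·exp(-2*x) and exp(-2*x) > 0 for every x, so f'(x) = 0 ⇔ 6*x^2 - 12*x + 5 = 0.
  6*x^2 - 12*x + 5 = 0 has no rational roots; quadratic formula: x = (12 ± √24)/12.
  ⇒ x = 1 - sqrt(6)/6 ≈ 0.5918, sqrt(6)/6 + 1 ≈ 1.4082

f''(x) = 2*(-6*x^2 + 18*x - 11)*exp(-2*x)
Second-derivative test at each critical point:
  f''(0.5918) = -1.5001 < 0 → local maximum
  f''(1.4082) = 0.2930 > 0 → local minimum

Critical points: x = 1 - sqrt(6)/6 ≈ 0.5918 (local maximum); x = sqrt(6)/6 + 1 ≈ 1.4082 (local minimum)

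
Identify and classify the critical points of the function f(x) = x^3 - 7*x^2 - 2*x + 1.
f'(x) = 3*x^2 - 14*x - 2

Solve f'(x) = 0:
  3*x^2 - 14*x - 2 = 0 has no rational roots; quadratic formula: x = (14 ± √220)/6.
  ⇒ x = 7/3 - sqrt(55)/3 ≈ -0.1387, 7/3 + sqrt(55)/3 ≈ 4.8054

f''(x) = 6*x - 14
Second-derivative test at each critical point:
  f''(-0.1387) = -14.8324 < 0 → local maximum
  f''(4.8054) = 14.8324 > 0 → local minimum

Critical points: x = 7/3 - sqrt(55)/3 ≈ -0.1387 (local maximum); x = 7/3 + sqrt(55)/3 ≈ 4.8054 (local minimum)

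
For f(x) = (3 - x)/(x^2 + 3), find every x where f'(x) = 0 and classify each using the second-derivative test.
f'(x) = (-x^2 + 2*x*(x - 3) - 3)/(x^2 + 3)^2

Solve f'(x) = 0:
  f'(x) = (x^2 - 6*x - 3)/(x^2 + 3)^2; the denominator is positive wherever f is defined, so f'(x) = 0 ⇔ x^2 - 6*x - 3 = 0.
  x^2 - 6*x - 3 = 0 has no rational roots; quadratic formula: x = (6 ± √48)/2.
  ⇒ x = 3 - 2*sqrt(3) ≈ -0.4641, 3 + 2*sqrt(3) ≈ 6.4641

f''(x) = 2*(4*x^2*(3 - x) + 3*(x - 1)*(x^2 + 3))/(x^2 + 3)^3
Second-derivative test at each critical point:
  f''(-0.4641) = -0.6701 < 0 → local maximum
  f''(6.4641) = 0.0035 > 0 → local minimum

Critical points: x = 3 - 2*sqrt(3) ≈ -0.4641 (local maximum); x = 3 + 2*sqrt(3) ≈ 6.4641 (local minimum)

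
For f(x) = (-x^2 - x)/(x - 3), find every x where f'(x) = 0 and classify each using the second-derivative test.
f'(x) = (-x^2 + 6*x + 3)/(x^2 - 6*x + 9)

Solve f'(x) = 0:
  f'(x) = -(x^2 - 6*x - 3)/(x - 3)^2; the denominator is positive wherever f is defined, so f'(x) = 0 ⇔ -x^2 + 6*x + 3 = 0.
  x^2 - 6*x - 3 = 0 has no rational roots; quadratic formula: x = (6 ± √48)/2.
  ⇒ x = 3 - 2*sqrt(3) ≈ -0.4641, 3 + 2*sqrt(3) ≈ 6.4641

f''(x) = -24/(x^3 - 9*x^2 + 27*x - 27)
Second-derivative test at each critical point:
  f''(-0.4641) = 0.5774 > 0 → local minimum
  f''(6.4641) = -0.5774 < 0 → local maximum

Critical points: x = 3 - 2*sqrt(3) ≈ -0.4641 (local minimum); x = 3 + 2*sqrt(3) ≈ 6.4641 (local maximum)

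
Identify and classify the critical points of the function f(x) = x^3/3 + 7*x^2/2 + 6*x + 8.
f'(x) = x^2 + 7*x + 6

Solve f'(x) = 0:
  Factor: x^2 + 7*x + 6 = (x + 1)*(x + 6) = 0.
  ⇒ x = -6, -1

f''(x) = 2*x + 7
Second-derivative test at each critical point:
  f''(-6) = -5 < 0 → local maximum
  f''(-1) = 5 > 0 → local minimum

Critical points: x = -6 (local maximum); x = -1 (local minimum)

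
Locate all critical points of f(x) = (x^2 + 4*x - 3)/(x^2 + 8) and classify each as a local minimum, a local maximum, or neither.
f'(x) = 2*(-2*x^2 + 11*x + 16)/(x^4 + 16*x^2 + 64)

Solve f'(x) = 0:
  f'(x) = -2*(2*x^2 - 11*x - 16)/(x^2 + 8)^2; the denominator is positive wherever f is defined, so f'(x) = 0 ⇔ -4*x^2 + 22*x + 32 = 0.
  Factor: -4*x^2 + 22*x + 32 = -2*(2*x^2 - 11*x - 16); 2*x^2 - 11*x - 16 = 0 has no rational roots; quadratic formula: x = (11 ± √249)/4.
  ⇒ x = 11/4 - sqrt(249)/4 ≈ -1.1949, 11/4 + sqrt(249)/4 ≈ 6.6949

f''(x) = 2*(4*x^3 - 33*x^2 - 96*x + 88)/(x^6 + 24*x^4 + 192*x^2 + 512)
Second-derivative test at each critical point:
  f''(-1.1949) = 0.3551 > 0 → local minimum
  f''(6.6949) = -0.0113 < 0 → local maximum

Critical points: x = 11/4 - sqrt(249)/4 ≈ -1.1949 (local minimum); x = 11/4 + sqrt(249)/4 ≈ 6.6949 (local maximum)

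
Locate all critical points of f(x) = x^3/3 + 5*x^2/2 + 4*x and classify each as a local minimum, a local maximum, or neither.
f'(x) = x^2 + 5*x + 4

Solve f'(x) = 0:
  Factor: x^2 + 5*x + 4 = (x + 1)*(x + 4) = 0.
  ⇒ x = -4, -1

f''(x) = 2*x + 5
Second-derivative test at each critical point:
  f''(-4) = -3 < 0 → local maximum
  f''(-1) = 3 > 0 → local minimum

Critical points: x = -4 (local maximum); x = -1 (local minimum)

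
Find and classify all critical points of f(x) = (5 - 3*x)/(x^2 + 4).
f'(x) = (3*x^2 - 10*x - 12)/(x^4 + 8*x^2 + 16)

Solve f'(x) = 0:
  f'(x) = (3*x^2 - 10*x - 12)/(x^2 + 4)^2; the denominator is positive wherever f is defined, so f'(x) = 0 ⇔ 3*x^2 - 10*x - 12 = 0.
  3*x^2 - 10*x - 12 = 0 has no rational roots; quadratic formula: x = (10 ± √244)/6.
  ⇒ x = 5/3 - sqrt(61)/3 ≈ -0.9367, 5/3 + sqrt(61)/3 ≈ 4.2701

f''(x) = 2*(4*x^2*(5 - 3*x) + (9*x - 5)*(x^2 + 4))/(x^2 + 4)^3
Second-derivative test at each critical point:
  f''(-0.9367) = -0.6566 < 0 → local maximum
  f''(4.2701) = 0.0316 > 0 → local minimum

Critical points: x = 5/3 - sqrt(61)/3 ≈ -0.9367 (local maximum); x = 5/3 + sqrt(61)/3 ≈ 4.2701 (local minimum)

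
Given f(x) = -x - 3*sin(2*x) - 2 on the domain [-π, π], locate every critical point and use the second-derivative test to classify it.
f'(x) = 12*sin(x)^2 - 7

Solve f'(x) = 0 on [-π, π]:
  f'(x) = 0 ⇔ cos(2*x) = -1/6, i.e. 2*x = ±arccos(-1/6) + 2nπ; keep the solutions lying in [-π, π].
  ⇒ x = -pi + acos(-1/6)/2 ≈ -2.2725, -acos(-1/6)/2 ≈ -0.8691, acos(-1/6)/2 ≈ 0.8691, pi - acos(-1/6)/2 ≈ 2.2725

f''(x) = 12*sin(2*x)
Second-derivative test at each critical point:
  f''(-2.2725) = 11.8322 > 0 → local minimum
  f''(-0.8691) = -11.8322 < 0 → local maximum
  f''(0.8691) = 11.8322 > 0 → local minimum
  f''(2.2725) = -11.8322 < 0 → local maximum

Critical points: x = -pi + acos(-1/6)/2 ≈ -2.2725 (local minimum); x = -acos(-1/6)/2 ≈ -0.8691 (local maximum); x = acos(-1/6)/2 ≈ 0.8691 (local minimum); x = pi - acos(-1/6)/2 ≈ 2.2725 (local maximum)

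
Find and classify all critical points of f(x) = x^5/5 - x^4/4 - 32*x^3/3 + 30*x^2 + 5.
f'(x) = x*(x^3 - x^2 - 32*x + 60)

Solve f'(x) = 0:
  Factor: x^4 - x^3 - 32*x^2 + 60*x = x*(x - 5)*(x - 2)*(x + 6) = 0.
  ⇒ x = -6, 0, 2, 5

f''(x) = 4*x^3 - 3*x^2 - 64*x + 60
Second-derivative test at each critical point:
  f''(-6) = -528 < 0 → local maximum
  f''(0) = 60 > 0 → local minimum
  f''(2) = -48 < 0 → local maximum
  f''(5) = 165 > 0 → local minimum

Critical points: x = -6 (local maximum); x = 0 (local minimum); x = 2 (local maximum); x = 5 (local minimum)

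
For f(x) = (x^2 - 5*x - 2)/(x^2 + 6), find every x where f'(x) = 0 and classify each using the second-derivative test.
f'(x) = (5*x^2 + 16*x - 30)/(x^4 + 12*x^2 + 36)

Solve f'(x) = 0:
  f'(x) = (5*x^2 + 16*x - 30)/(x^2 + 6)^2; the denominator is positive wherever f is defined, so f'(x) = 0 ⇔ 5*x^2 + 16*x - 30 = 0.
  5*x^2 + 16*x - 30 = 0 has no rational roots; quadratic formula: x = (-16 ± √856)/10.
  ⇒ x = -sqrt(214)/5 - 8/5 ≈ -4.5257, -8/5 + sqrt(214)/5 ≈ 1.3257

f''(x) = 2*(-5*x^3 - 24*x^2 + 90*x + 48)/(x^6 + 18*x^4 + 108*x^2 + 216)
Second-derivative test at each critical point:
  f''(-4.5257) = -0.0417 < 0 → local maximum
  f''(1.3257) = 0.4862 > 0 → local minimum

Critical points: x = -sqrt(214)/5 - 8/5 ≈ -4.5257 (local maximum); x = -8/5 + sqrt(214)/5 ≈ 1.3257 (local minimum)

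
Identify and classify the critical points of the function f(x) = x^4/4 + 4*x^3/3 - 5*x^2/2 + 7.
f'(x) = x*(x^2 + 4*x - 5)

Solve f'(x) = 0:
  Factor: x^3 + 4*x^2 - 5*x = x*(x - 1)*(x + 5) = 0.
  ⇒ x = -5, 0, 1

f''(x) = 3*x^2 + 8*x - 5
Second-derivative test at each critical point:
  f''(-5) = 30 > 0 → local minimum
  f''(0) = -5 < 0 → local maximum
  f''(1) = 6 > 0 → local minimum

Critical points: x = -5 (local minimum); x = 0 (local maximum); x = 1 (local minimum)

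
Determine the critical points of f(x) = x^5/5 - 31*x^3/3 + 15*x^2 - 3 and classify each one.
f'(x) = x*(x^3 - 31*x + 30)

Solve f'(x) = 0:
  Factor: x^4 - 31*x^2 + 30*x = x*(x - 5)*(x - 1)*(x + 6) = 0.
  ⇒ x = -6, 0, 1, 5

f''(x) = 4*x^3 - 62*x + 30
Second-derivative test at each critical point:
  f''(-6) = -462 < 0 → local maximum
  f''(0) = 30 > 0 → local minimum
  f''(1) = -28 < 0 → local maximum
  f''(5) = 220 > 0 → local minimum

Critical points: x = -6 (local maximum); x = 0 (local minimum); x = 1 (local maximum); x = 5 (local minimum)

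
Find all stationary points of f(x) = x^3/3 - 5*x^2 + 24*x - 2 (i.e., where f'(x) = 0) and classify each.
f'(x) = x^2 - 10*x + 24

Solve f'(x) = 0:
  Factor: x^2 - 10*x + 24 = (x - 6)*(x - 4) = 0.
  ⇒ x = 4, 6

f''(x) = 2*x - 10
Second-derivative test at each critical point:
  f''(4) = -2 < 0 → local maximum
  f''(6) = 2 > 0 → local minimum

Critical points: x = 4 (local maximum); x = 6 (local minimum)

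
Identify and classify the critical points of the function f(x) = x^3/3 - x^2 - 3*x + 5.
f'(x) = x^2 - 2*x - 3

Solve f'(x) = 0:
  Factor: x^2 - 2*x - 3 = (x - 3)*(x + 1) = 0.
  ⇒ x = -1, 3

f''(x) = 2*x - 2
Second-derivative test at each critical point:
  f''(-1) = -4 < 0 → local maximum
  f''(3) = 4 > 0 → local minimum

Critical points: x = -1 (local maximum); x = 3 (local minimum)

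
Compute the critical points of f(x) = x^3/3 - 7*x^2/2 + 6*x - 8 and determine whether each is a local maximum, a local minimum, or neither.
f'(x) = x^2 - 7*x + 6

Solve f'(x) = 0:
  Factor: x^2 - 7*x + 6 = (x - 6)*(x - 1) = 0.
  ⇒ x = 1, 6

f''(x) = 2*x - 7
Second-derivative test at each critical point:
  f''(1) = -5 < 0 → local maximum
  f''(6) = 5 > 0 → local minimum

Critical points: x = 1 (local maximum); x = 6 (local minimum)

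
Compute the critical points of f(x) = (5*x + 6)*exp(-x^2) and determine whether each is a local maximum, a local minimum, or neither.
f'(x) = (-2*x*(5*x + 6) + 5)*exp(-x^2)

Solve f'(x) = 0:
  f'(x) = (-10*x^2 - 12*x + 5)·exp(-x^2) and exp(-x^2) > 0 for every x, so f'(x) = 0 ⇔ -10*x^2 - 12*x + 5 = 0.
  10*x^2 + 12*x - 5 = 0 has no rational roots; quadratic formula: x = (-12 ± √344)/20.
  ⇒ x = -sqrt(86)/10 - 3/5 ≈ -1.5274, -3/5 + sqrt(86)/10 ≈ 0.3274

f''(x) = 2*(2*x^2*(5*x + 6) - 15*x - 6)*exp(-x^2)
Second-derivative test at each critical point:
  f''(-1.5274) = 1.7995 > 0 → local minimum
  f''(0.3274) = -16.6624 < 0 → local maximum

Critical points: x = -sqrt(86)/10 - 3/5 ≈ -1.5274 (local minimum); x = -3/5 + sqrt(86)/10 ≈ 0.3274 (local maximum)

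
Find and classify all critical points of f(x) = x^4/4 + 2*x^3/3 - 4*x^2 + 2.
f'(x) = x*(x^2 + 2*x - 8)

Solve f'(x) = 0:
  Factor: x^3 + 2*x^2 - 8*x = x*(x - 2)*(x + 4) = 0.
  ⇒ x = -4, 0, 2

f''(x) = 3*x^2 + 4*x - 8
Second-derivative test at each critical point:
  f''(-4) = 24 > 0 → local minimum
  f''(0) = -8 < 0 → local maximum
  f''(2) = 12 > 0 → local minimum

Critical points: x = -4 (local minimum); x = 0 (local maximum); x = 2 (local minimum)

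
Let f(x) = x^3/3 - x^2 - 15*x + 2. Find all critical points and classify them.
f'(x) = x^2 - 2*x - 15

Solve f'(x) = 0:
  Factor: x^2 - 2*x - 15 = (x - 5)*(x + 3) = 0.
  ⇒ x = -3, 5

f''(x) = 2*x - 2
Second-derivative test at each critical point:
  f''(-3) = -8 < 0 → local maximum
  f''(5) = 8 > 0 → local minimum

Critical points: x = -3 (local maximum); x = 5 (local minimum)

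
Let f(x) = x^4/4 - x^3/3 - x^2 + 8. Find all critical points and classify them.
f'(x) = x*(x^2 - x - 2)

Solve f'(x) = 0:
  Factor: x^3 - x^2 - 2*x = x*(x - 2)*(x + 1) = 0.
  ⇒ x = -1, 0, 2

f''(x) = 3*x^2 - 2*x - 2
Second-derivative test at each critical point:
  f''(-1) = 3 > 0 → local minimum
  f''(0) = -2 < 0 → local maximum
  f''(2) = 6 > 0 → local minimum

Critical points: x = -1 (local minimum); x = 0 (local maximum); x = 2 (local minimum)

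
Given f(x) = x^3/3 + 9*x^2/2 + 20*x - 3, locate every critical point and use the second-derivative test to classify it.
f'(x) = x^2 + 9*x + 20

Solve f'(x) = 0:
  Factor: x^2 + 9*x + 20 = (x + 4)*(x + 5) = 0.
  ⇒ x = -5, -4

f''(x) = 2*x + 9
Second-derivative test at each critical point:
  f''(-5) = -1 < 0 → local maximum
  f''(-4) = 1 > 0 → local minimum

Critical points: x = -5 (local maximum); x = -4 (local minimum)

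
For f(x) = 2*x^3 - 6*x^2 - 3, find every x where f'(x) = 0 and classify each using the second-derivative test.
f'(x) = 6*x*(x - 2)

Solve f'(x) = 0:
  Factor: 6*x^2 - 12*x = 6*x*(x - 2) = 0.
  ⇒ x = 0, 2

f''(x) = 12*x - 12
Second-derivative test at each critical point:
  f''(0) = -12 < 0 → local maximum
  f''(2) = 12 > 0 → local minimum

Critical points: x = 0 (local maximum); x = 2 (local minimum)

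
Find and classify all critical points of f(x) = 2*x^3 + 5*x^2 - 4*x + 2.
f'(x) = 6*x^2 + 10*x - 4

Solve f'(x) = 0:
  Factor: 6*x^2 + 10*x - 4 = 2*(x + 2)*(3*x - 1) = 0.
  ⇒ x = -2, 1/3

f''(x) = 12*x + 10
Second-derivative test at each critical point:
  f''(-2) = -14 < 0 → local maximum
  f''(1/3) = 14 > 0 → local minimum

Critical points: x = -2 (local maximum); x = 1/3 (local minimum)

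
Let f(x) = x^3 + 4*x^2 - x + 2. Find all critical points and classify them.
f'(x) = 3*x^2 + 8*x - 1

Solve f'(x) = 0:
  3*x^2 + 8*x - 1 = 0 has no rational roots; quadratic formula: x = (-8 ± √76)/6.
  ⇒ x = -sqrt(19)/3 - 4/3 ≈ -2.7863, -4/3 + sqrt(19)/3 ≈ 0.1196

f''(x) = 6*x + 8
Second-derivative test at each critical point:
  f''(-2.7863) = -8.7178 < 0 → local maximum
  f''(0.1196) = 8.7178 > 0 → local minimum

Critical points: x = -sqrt(19)/3 - 4/3 ≈ -2.7863 (local maximum); x = -4/3 + sqrt(19)/3 ≈ 0.1196 (local minimum)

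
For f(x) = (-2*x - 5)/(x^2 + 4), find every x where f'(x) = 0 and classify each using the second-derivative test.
f'(x) = 2*(x^2 + 5*x - 4)/(x^4 + 8*x^2 + 16)

Solve f'(x) = 0:
  f'(x) = 2*(x^2 + 5*x - 4)/(x^2 + 4)^2; the denominator is positive wherever f is defined, so f'(x) = 0 ⇔ 2*x^2 + 10*x - 8 = 0.
  Factor: 2*x^2 + 10*x - 8 = 2*(x^2 + 5*x - 4); x^2 + 5*x - 4 = 0 has no rational roots; quadratic formula: x = (-5 ± √41)/2.
  ⇒ x = -sqrt(41)/2 - 5/2 ≈ -5.7016, -5/2 + sqrt(41)/2 ≈ 0.7016

f''(x) = 2*(-4*x^2*(2*x + 5) + (6*x + 5)*(x^2 + 4))/(x^2 + 4)^3
Second-derivative test at each critical point:
  f''(-5.7016) = -0.0096 < 0 → local maximum
  f''(0.7016) = 0.6346 > 0 → local minimum

Critical points: x = -sqrt(41)/2 - 5/2 ≈ -5.7016 (local maximum); x = -5/2 + sqrt(41)/2 ≈ 0.7016 (local minimum)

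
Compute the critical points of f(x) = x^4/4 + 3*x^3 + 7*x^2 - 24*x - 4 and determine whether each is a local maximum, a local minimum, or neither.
f'(x) = x^3 + 9*x^2 + 14*x - 24

Solve f'(x) = 0:
  Factor: x^3 + 9*x^2 + 14*x - 24 = (x - 1)*(x + 4)*(x + 6) = 0.
  ⇒ x = -6, -4, 1

f''(x) = 3*x^2 + 18*x + 14
Second-derivative test at each critical point:
  f''(-6) = 14 > 0 → local minimum
  f''(-4) = -10 < 0 → local maximum
  f''(1) = 35 > 0 → local minimum

Critical points: x = -6 (local minimum); x = -4 (local maximum); x = 1 (local minimum)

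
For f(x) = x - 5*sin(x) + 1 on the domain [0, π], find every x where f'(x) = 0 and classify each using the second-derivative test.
f'(x) = 1 - 5*cos(x)

Solve f'(x) = 0 on [0, π]:
  f'(x) = 0 ⇔ cos(x) = 1/5, i.e. x = ±arccos(1/5) + 2nπ; keep the solutions lying in [0, π].
  ⇒ x = acos(1/5) ≈ 1.3694

f''(x) = 5*sin(x)
Second-derivative test at each critical point:
  f''(1.3694) = 4.8990 > 0 → local minimum

Critical points: x = acos(1/5) ≈ 1.3694 (local minimum)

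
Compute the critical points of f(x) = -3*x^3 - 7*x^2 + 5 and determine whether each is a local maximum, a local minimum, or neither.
f'(x) = x*(-9*x - 14)

Solve f'(x) = 0:
  Factor: -9*x^2 - 14*x = -x*(9*x + 14) = 0.
  ⇒ x = -14/9, 0

f''(x) = -18*x - 14
Second-derivative test at each critical point:
  f''(-14/9) = 14 > 0 → local minimum
  f''(0) = -14 < 0 → local maximum

Critical points: x = -14/9 (local minimum); x = 0 (local maximum)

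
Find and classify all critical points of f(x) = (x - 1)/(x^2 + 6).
f'(x) = (x^2 - 2*x*(x - 1) + 6)/(x^2 + 6)^2

Solve f'(x) = 0:
  f'(x) = -(x^2 - 2*x - 6)/(x^2 + 6)^2; the denominator is positive wherever f is defined, so f'(x) = 0 ⇔ -x^2 + 2*x + 6 = 0.
  x^2 - 2*x - 6 = 0 has no rational roots; quadratic formula: x = (2 ± √28)/2.
  ⇒ x = 1 - sqrt(7) ≈ -1.6458, 1 + sqrt(7) ≈ 3.6458

f''(x) = 2*(4*x^2*(x - 1) + (1 - 3*x)*(x^2 + 6))/(x^2 + 6)^3
Second-derivative test at each critical point:
  f''(-1.6458) = 0.0698 > 0 → local minimum
  f''(3.6458) = -0.0142 < 0 → local maximum

Critical points: x = 1 - sqrt(7) ≈ -1.6458 (local minimum); x = 1 + sqrt(7) ≈ 3.6458 (local maximum)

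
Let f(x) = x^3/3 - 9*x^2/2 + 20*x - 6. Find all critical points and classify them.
f'(x) = x^2 - 9*x + 20

Solve f'(x) = 0:
  Factor: x^2 - 9*x + 20 = (x - 5)*(x - 4) = 0.
  ⇒ x = 4, 5

f''(x) = 2*x - 9
Second-derivative test at each critical point:
  f''(4) = -1 < 0 → local maximum
  f''(5) = 1 > 0 → local minimum

Critical points: x = 4 (local maximum); x = 5 (local minimum)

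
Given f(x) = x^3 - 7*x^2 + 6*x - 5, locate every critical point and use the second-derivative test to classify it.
f'(x) = 3*x^2 - 14*x + 6

Solve f'(x) = 0:
  3*x^2 - 14*x + 6 = 0 has no rational roots; quadratic formula: x = (14 ± √124)/6.
  ⇒ x = 7/3 - sqrt(31)/3 ≈ 0.4774, sqrt(31)/3 + 7/3 ≈ 4.1893

f''(x) = 6*x - 14
Second-derivative test at each critical point:
  f''(0.4774) = -11.1355 < 0 → local maximum
  f''(4.1893) = 11.1355 > 0 → local minimum

Critical points: x = 7/3 - sqrt(31)/3 ≈ 0.4774 (local maximum); x = sqrt(31)/3 + 7/3 ≈ 4.1893 (local minimum)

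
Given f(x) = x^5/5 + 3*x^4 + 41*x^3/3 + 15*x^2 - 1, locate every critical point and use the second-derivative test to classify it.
f'(x) = x*(x^3 + 12*x^2 + 41*x + 30)

Solve f'(x) = 0:
  Factor: x^4 + 12*x^3 + 41*x^2 + 30*x = x*(x + 1)*(x + 5)*(x + 6) = 0.
  ⇒ x = -6, -5, -1, 0

f''(x) = 4*x^3 + 36*x^2 + 82*x + 30
Second-derivative test at each critical point:
  f''(-6) = -30 < 0 → local maximum
  f''(-5) = 20 > 0 → local minimum
  f''(-1) = -20 < 0 → local maximum
  f''(0) = 30 > 0 → local minimum

Critical points: x = -6 (local maximum); x = -5 (local minimum); x = -1 (local maximum); x = 0 (local minimum)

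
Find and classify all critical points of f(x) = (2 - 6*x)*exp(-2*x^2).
f'(x) = 2*(4*x*(3*x - 1) - 3)*exp(-2*x^2)

Solve f'(x) = 0:
  f'(x) = (24*x^2 - 8*x - 6)·exp(-2*x^2) and exp(-2*x^2) > 0 for every x, so f'(x) = 0 ⇔ 24*x^2 - 8*x - 6 = 0.
  Factor: 24*x^2 - 8*x - 6 = 2*(12*x^2 - 4*x - 3); 12*x^2 - 4*x - 3 = 0 has no rational roots; quadratic formula: x = (4 ± √160)/24.
  ⇒ x = 1/6 - sqrt(10)/6 ≈ -0.3604, 1/6 + sqrt(10)/6 ≈ 0.6937

f''(x) = 8*(4*x^2*(1 - 3*x) + 9*x - 1)*exp(-2*x^2)
Second-derivative test at each critical point:
  f''(-0.3604) = -19.5112 < 0 → local maximum
  f''(0.6937) = 9.6626 > 0 → local minimum

Critical points: x = 1/6 - sqrt(10)/6 ≈ -0.3604 (local maximum); x = 1/6 + sqrt(10)/6 ≈ 0.6937 (local minimum)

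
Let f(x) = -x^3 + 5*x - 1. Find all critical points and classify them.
f'(x) = 5 - 3*x^2

Solve f'(x) = 0:
  3*x^2 - 5 = 0 has no rational roots; quadratic formula: x = (0 ± √60)/6.
  ⇒ x = -sqrt(15)/3 ≈ -1.2910, sqrt(15)/3 ≈ 1.2910

f''(x) = -6*x
Second-derivative test at each critical point:
  f''(-1.2910) = 7.7460 > 0 → local minimum
  f''(1.2910) = -7.7460 < 0 → local maximum

Critical points: x = -sqrt(15)/3 ≈ -1.2910 (local minimum); x = sqrt(15)/3 ≈ 1.2910 (local maximum)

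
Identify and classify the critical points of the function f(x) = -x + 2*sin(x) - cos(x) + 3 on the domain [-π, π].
f'(x) = sin(x) + 2*cos(x) - 1

Solve f'(x) = 0 on [-π, π]:
  f'(x) = 0 ⇔ sin(x) + 2*cos(x) = 1. Write the left side as R·cos(x + φ) with R = √(2² + (-1)²) = sqrt(5), cos φ = 2*sqrt(5)/5, sin φ = -sqrt(5)/5; then cos(x + φ) = sqrt(5)/5. Solve for x and keep the solutions lying in [-π, π].
  ⇒ x = -atan(3/4) ≈ -0.6435, pi/2 ≈ 1.5708

f''(x) = -2*sin(x) + cos(x)
Second-derivative test at each critical point:
  f''(-0.6435) = 2 > 0 → local minimum
  f''(1.5708) = -2 < 0 → local maximum

Critical points: x = -atan(3/4) ≈ -0.6435 (local minimum); x = pi/2 ≈ 1.5708 (local maximum)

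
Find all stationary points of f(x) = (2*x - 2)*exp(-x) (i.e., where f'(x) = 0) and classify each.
f'(x) = 2*(2 - x)*exp(-x)

Solve f'(x) = 0:
  f'(x) = (4 - 2*x)·exp(-x) and exp(-x) > 0 for every x, so f'(x) = 0 ⇔ 4 - 2*x = 0.
  Factor: 4 - 2*x = -2*(x - 2) = 0.
  ⇒ x = 2

f''(x) = 2*(x - 3)*exp(-x)
Second-derivative test at each critical point:
  f''(2) = -0.2707 < 0 → local maximum

Critical points: x = 2 (local maximum)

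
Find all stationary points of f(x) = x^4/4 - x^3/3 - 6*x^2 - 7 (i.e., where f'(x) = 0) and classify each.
f'(x) = x*(x^2 - x - 12)

Solve f'(x) = 0:
  Factor: x^3 - x^2 - 12*x = x*(x - 4)*(x + 3) = 0.
  ⇒ x = -3, 0, 4

f''(x) = 3*x^2 - 2*x - 12
Second-derivative test at each critical point:
  f''(-3) = 21 > 0 → local minimum
  f''(0) = -12 < 0 → local maximum
  f''(4) = 28 > 0 → local minimum

Critical points: x = -3 (local minimum); x = 0 (local maximum); x = 4 (local minimum)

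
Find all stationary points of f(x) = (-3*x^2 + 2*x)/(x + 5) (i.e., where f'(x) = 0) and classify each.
f'(x) = (-3*x^2 - 30*x + 10)/(x^2 + 10*x + 25)

Solve f'(x) = 0:
  f'(x) = -(3*x^2 + 30*x - 10)/(x + 5)^2; the denominator is positive wherever f is defined, so f'(x) = 0 ⇔ -3*x^2 - 30*x + 10 = 0.
  3*x^2 + 30*x - 10 = 0 has no rational roots; quadratic formula: x = (-30 ± √1020)/6.
  ⇒ x = -sqrt(255)/3 - 5 ≈ -10.3229, -5 + sqrt(255)/3 ≈ 0.3229

f''(x) = -170/(x^3 + 15*x^2 + 75*x + 125)
Second-derivative test at each critical point:
  f''(-10.3229) = 1.1272 > 0 → local minimum
  f''(0.3229) = -1.1272 < 0 → local maximum

Critical points: x = -sqrt(255)/3 - 5 ≈ -10.3229 (local minimum); x = -5 + sqrt(255)/3 ≈ 0.3229 (local maximum)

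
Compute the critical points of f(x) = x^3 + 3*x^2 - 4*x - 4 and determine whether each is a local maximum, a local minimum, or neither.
f'(x) = 3*x^2 + 6*x - 4

Solve f'(x) = 0:
  3*x^2 + 6*x - 4 = 0 has no rational roots; quadratic formula: x = (-6 ± √84)/6.
  ⇒ x = -sqrt(21)/3 - 1 ≈ -2.5275, -1 + sqrt(21)/3 ≈ 0.5275

f''(x) = 6*x + 6
Second-derivative test at each critical point:
  f''(-2.5275) = -9.1652 < 0 → local maximum
  f''(0.5275) = 9.1652 > 0 → local minimum

Critical points: x = -sqrt(21)/3 - 1 ≈ -2.5275 (local maximum); x = -1 + sqrt(21)/3 ≈ 0.5275 (local minimum)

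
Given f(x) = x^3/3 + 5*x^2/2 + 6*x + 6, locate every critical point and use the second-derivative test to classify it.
f'(x) = x^2 + 5*x + 6

Solve f'(x) = 0:
  Factor: x^2 + 5*x + 6 = (x + 2)*(x + 3) = 0.
  ⇒ x = -3, -2

f''(x) = 2*x + 5
Second-derivative test at each critical point:
  f''(-3) = -1 < 0 → local maximum
  f''(-2) = 1 > 0 → local minimum

Critical points: x = -3 (local maximum); x = -2 (local minimum)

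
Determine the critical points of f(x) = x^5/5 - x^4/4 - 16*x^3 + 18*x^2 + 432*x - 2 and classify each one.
f'(x) = x^4 - x^3 - 48*x^2 + 36*x + 432

Solve f'(x) = 0:
  Factor: x^4 - x^3 - 48*x^2 + 36*x + 432 = (x - 6)*(x - 4)*(x + 3)*(x + 6) = 0.
  ⇒ x = -6, -3, 4, 6

f''(x) = 4*x^3 - 3*x^2 - 96*x + 36
Second-derivative test at each critical point:
  f''(-6) = -360 < 0 → local maximum
  f''(-3) = 189 > 0 → local minimum
  f''(4) = -140 < 0 → local maximum
  f''(6) = 216 > 0 → local minimum

Critical points: x = -6 (local maximum); x = -3 (local minimum); x = 4 (local maximum); x = 6 (local minimum)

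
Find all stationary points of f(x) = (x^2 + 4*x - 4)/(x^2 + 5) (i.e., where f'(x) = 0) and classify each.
f'(x) = 2*(-2*x^2 + 9*x + 10)/(x^4 + 10*x^2 + 25)

Solve f'(x) = 0:
  f'(x) = -2*(2*x^2 - 9*x - 10)/(x^2 + 5)^2; the denominator is positive wherever f is defined, so f'(x) = 0 ⇔ -4*x^2 + 18*x + 20 = 0.
  Factor: -4*x^2 + 18*x + 20 = -2*(2*x^2 - 9*x - 10); 2*x^2 - 9*x - 10 = 0 has no rational roots; quadratic formula: x = (9 ± √161)/4.
  ⇒ x = 9/4 - sqrt(161)/4 ≈ -0.9221, 9/4 + sqrt(161)/4 ≈ 5.4221

f''(x) = 2*(4*x^3 - 27*x^2 - 60*x + 45)/(x^6 + 15*x^4 + 75*x^2 + 125)
Second-derivative test at each critical point:
  f''(-0.9221) = 0.7414 > 0 → local minimum
  f''(5.4221) = -0.0214 < 0 → local maximum

Critical points: x = 9/4 - sqrt(161)/4 ≈ -0.9221 (local minimum); x = 9/4 + sqrt(161)/4 ≈ 5.4221 (local maximum)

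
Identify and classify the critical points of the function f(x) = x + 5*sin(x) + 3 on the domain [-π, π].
f'(x) = 5*cos(x) + 1

Solve f'(x) = 0 on [-π, π]:
  f'(x) = 0 ⇔ cos(x) = -1/5, i.e. x = ±arccos(-1/5) + 2nπ; keep the solutions lying in [-π, π].
  ⇒ x = -acos(-1/5) ≈ -1.7722, acos(-1/5) ≈ 1.7722

f''(x) = -5*sin(x)
Second-derivative test at each critical point:
  f''(-1.7722) = 4.8990 > 0 → local minimum
  f''(1.7722) = -4.8990 < 0 → local maximum

Critical points: x = -acos(-1/5) ≈ -1.7722 (local minimum); x = acos(-1/5) ≈ 1.7722 (local maximum)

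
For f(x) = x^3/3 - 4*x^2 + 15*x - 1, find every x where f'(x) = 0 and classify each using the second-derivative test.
f'(x) = x^2 - 8*x + 15

Solve f'(x) = 0:
  Factor: x^2 - 8*x + 15 = (x - 5)*(x - 3) = 0.
  ⇒ x = 3, 5

f''(x) = 2*x - 8
Second-derivative test at each critical point:
  f''(3) = -2 < 0 → local maximum
  f''(5) = 2 > 0 → local minimum

Critical points: x = 3 (local maximum); x = 5 (local minimum)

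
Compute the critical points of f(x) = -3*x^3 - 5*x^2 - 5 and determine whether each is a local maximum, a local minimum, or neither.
f'(x) = x*(-9*x - 10)

Solve f'(x) = 0:
  Factor: -9*x^2 - 10*x = -x*(9*x + 10) = 0.
  ⇒ x = -10/9, 0

f''(x) = -18*x - 10
Second-derivative test at each critical point:
  f''(-10/9) = 10 > 0 → local minimum
  f''(0) = -10 < 0 → local maximum

Critical points: x = -10/9 (local minimum); x = 0 (local maximum)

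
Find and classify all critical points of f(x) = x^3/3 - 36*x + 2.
f'(x) = x^2 - 36

Solve f'(x) = 0:
  Factor: x^2 - 36 = (x - 6)*(x + 6) = 0.
  ⇒ x = -6, 6

f''(x) = 2*x
Second-derivative test at each critical point:
  f''(-6) = -12 < 0 → local maximum
  f''(6) = 12 > 0 → local minimum

Critical points: x = -6 (local maximum); x = 6 (local minimum)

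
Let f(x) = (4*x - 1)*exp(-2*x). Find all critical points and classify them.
f'(x) = 2*(3 - 4*x)*exp(-2*x)

Solve f'(x) = 0:
  f'(x) = (6 - 8*x)·exp(-2*x) and exp(-2*x) > 0 for every x, so f'(x) = 0 ⇔ 6 - 8*x = 0.
  Factor: 6 - 8*x = -2*(4*x - 3) = 0.
  ⇒ x = 3/4

f''(x) = 4*(4*x - 5)*exp(-2*x)
Second-derivative test at each critical point:
  f''(3/4) = -1.7850 < 0 → local maximum

Critical points: x = 3/4 (local maximum)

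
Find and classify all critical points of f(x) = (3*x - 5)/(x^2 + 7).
f'(x) = (-3*x^2 + 10*x + 21)/(x^4 + 14*x^2 + 49)

Solve f'(x) = 0:
  f'(x) = -(3*x^2 - 10*x - 21)/(x^2 + 7)^2; the denominator is positive wherever f is defined, so f'(x) = 0 ⇔ -3*x^2 + 10*x + 21 = 0.
  3*x^2 - 10*x - 21 = 0 has no rational roots; quadratic formula: x = (10 ± √352)/6.
  ⇒ x = 5/3 - 2*sqrt(22)/3 ≈ -1.4603, 5/3 + 2*sqrt(22)/3 ≈ 4.7936

f''(x) = 2*(4*x^2*(3*x - 5) + (5 - 9*x)*(x^2 + 7))/(x^2 + 7)^3
Second-derivative test at each critical point:
  f''(-1.4603) = 0.2250 > 0 → local minimum
  f''(4.7936) = -0.0209 < 0 → local maximum

Critical points: x = 5/3 - 2*sqrt(22)/3 ≈ -1.4603 (local minimum); x = 5/3 + 2*sqrt(22)/3 ≈ 4.7936 (local maximum)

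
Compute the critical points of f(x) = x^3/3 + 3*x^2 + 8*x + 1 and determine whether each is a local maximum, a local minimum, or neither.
f'(x) = x^2 + 6*x + 8

Solve f'(x) = 0:
  Factor: x^2 + 6*x + 8 = (x + 2)*(x + 4) = 0.
  ⇒ x = -4, -2

f''(x) = 2*x + 6
Second-derivative test at each critical point:
  f''(-4) = -2 < 0 → local maximum
  f''(-2) = 2 > 0 → local minimum

Critical points: x = -4 (local maximum); x = -2 (local minimum)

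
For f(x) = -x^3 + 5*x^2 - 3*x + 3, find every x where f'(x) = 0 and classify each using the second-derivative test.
f'(x) = -3*x^2 + 10*x - 3

Solve f'(x) = 0:
  Factor: -3*x^2 + 10*x - 3 = -(x - 3)*(3*x - 1) = 0.
  ⇒ x = 1/3, 3

f''(x) = 10 - 6*x
Second-derivative test at each critical point:
  f''(1/3) = 8 > 0 → local minimum
  f''(3) = -8 < 0 → local maximum

Critical points: x = 1/3 (local minimum); x = 3 (local maximum)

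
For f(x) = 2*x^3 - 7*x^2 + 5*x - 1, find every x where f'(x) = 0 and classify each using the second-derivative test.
f'(x) = 6*x^2 - 14*x + 5

Solve f'(x) = 0:
  6*x^2 - 14*x + 5 = 0 has no rational roots; quadratic formula: x = (14 ± √76)/12.
  ⇒ x = 7/6 - sqrt(19)/6 ≈ 0.4402, sqrt(19)/6 + 7/6 ≈ 1.8931

f''(x) = 12*x - 14
Second-derivative test at each critical point:
  f''(0.4402) = -8.7178 < 0 → local maximum
  f''(1.8931) = 8.7178 > 0 → local minimum

Critical points: x = 7/6 - sqrt(19)/6 ≈ 0.4402 (local maximum); x = sqrt(19)/6 + 7/6 ≈ 1.8931 (local minimum)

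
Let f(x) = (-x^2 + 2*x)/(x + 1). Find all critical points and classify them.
f'(x) = (-x^2 - 2*x + 2)/(x^2 + 2*x + 1)

Solve f'(x) = 0:
  f'(x) = -(x^2 + 2*x - 2)/(x + 1)^2; the denominator is positive wherever f is defined, so f'(x) = 0 ⇔ -x^2 - 2*x + 2 = 0.
  x^2 + 2*x - 2 = 0 has no rational roots; quadratic formula: x = (-2 ± √12)/2.
  ⇒ x = -sqrt(3) - 1 ≈ -2.7321, -1 + sqrt(3) ≈ 0.7321

f''(x) = -6/(x^3 + 3*x^2 + 3*x + 1)
Second-derivative test at each critical point:
  f''(-2.7321) = 1.1547 > 0 → local minimum
  f''(0.7321) = -1.1547 < 0 → local maximum

Critical points: x = -sqrt(3) - 1 ≈ -2.7321 (local minimum); x = -1 + sqrt(3) ≈ 0.7321 (local maximum)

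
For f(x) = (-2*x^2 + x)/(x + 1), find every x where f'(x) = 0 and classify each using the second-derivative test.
f'(x) = (-2*x^2 - 4*x + 1)/(x^2 + 2*x + 1)

Solve f'(x) = 0:
  f'(x) = -(2*x^2 + 4*x - 1)/(x + 1)^2; the denominator is positive wherever f is defined, so f'(x) = 0 ⇔ -2*x^2 - 4*x + 1 = 0.
  2*x^2 + 4*x - 1 = 0 has no rational roots; quadratic formula: x = (-4 ± √24)/4.
  ⇒ x = -sqrt(6)/2 - 1 ≈ -2.2247, -1 + sqrt(6)/2 ≈ 0.2247

f''(x) = -6/(x^3 + 3*x^2 + 3*x + 1)
Second-derivative test at each critical point:
  f''(-2.2247) = 3.2660 > 0 → local minimum
  f''(0.2247) = -3.2660 < 0 → local maximum

Critical points: x = -sqrt(6)/2 - 1 ≈ -2.2247 (local minimum); x = -1 + sqrt(6)/2 ≈ 0.2247 (local maximum)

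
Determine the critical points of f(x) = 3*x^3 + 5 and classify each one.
f'(x) = 9*x^2

Solve f'(x) = 0:
  ⇒ x = 0

f''(x) = 18*x
Second-derivative test at each critical point:
  f''(0) = 0, so the second-derivative test is inconclusive; use the first-derivative test: f'(-1/4) = 0.5625, f'(1/4) = 0.5625 — f' is positive on both sides (no sign change) → neither a local maximum nor a local minimum

Critical points: x = 0 (neither)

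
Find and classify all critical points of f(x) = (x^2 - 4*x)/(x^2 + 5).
f'(x) = 2*(2*x^2 + 5*x - 10)/(x^4 + 10*x^2 + 25)

Solve f'(x) = 0:
  f'(x) = 2*(2*x^2 + 5*x - 10)/(x^2 + 5)^2; the denominator is positive wherever f is defined, so f'(x) = 0 ⇔ 4*x^2 + 10*x - 20 = 0.
  Factor: 4*x^2 + 10*x - 20 = 2*(2*x^2 + 5*x - 10); 2*x^2 + 5*x - 10 = 0 has no rational roots; quadratic formula: x = (-5 ± √105)/4.
  ⇒ x = -sqrt(105)/4 - 5/4 ≈ -3.8117, -5/4 + sqrt(105)/4 ≈ 1.3117

f''(x) = 2*(-4*x^3 - 15*x^2 + 60*x + 25)/(x^6 + 15*x^4 + 75*x^2 + 125)
Second-derivative test at each critical point:
  f''(-3.8117) = -0.0537 < 0 → local maximum
  f''(1.3117) = 0.4537 > 0 → local minimum

Critical points: x = -sqrt(105)/4 - 5/4 ≈ -3.8117 (local maximum); x = -5/4 + sqrt(105)/4 ≈ 1.3117 (local minimum)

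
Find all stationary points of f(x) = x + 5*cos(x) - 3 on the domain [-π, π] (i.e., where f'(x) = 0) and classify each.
f'(x) = 1 - 5*sin(x)

Solve f'(x) = 0 on [-π, π]:
  f'(x) = 0 ⇔ sin(x) = 1/5, i.e. x = arcsin(1/5) + 2nπ or x = π − arcsin(1/5) + 2nπ; keep the solutions lying in [-π, π].
  ⇒ x = asin(1/5) ≈ 0.2014, pi - asin(1/5) ≈ 2.9402

f''(x) = -5*cos(x)
Second-derivative test at each critical point:
  f''(0.2014) = -4.8990 < 0 → local maximum
  f''(2.9402) = 4.8990 > 0 → local minimum

Critical points: x = asin(1/5) ≈ 0.2014 (local maximum); x = pi - asin(1/5) ≈ 2.9402 (local minimum)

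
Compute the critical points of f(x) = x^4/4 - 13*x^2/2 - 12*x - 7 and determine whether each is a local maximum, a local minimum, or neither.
f'(x) = x^3 - 13*x - 12

Solve f'(x) = 0:
  Factor: x^3 - 13*x - 12 = (x - 4)*(x + 1)*(x + 3) = 0.
  ⇒ x = -3, -1, 4

f''(x) = 3*x^2 - 13
Second-derivative test at each critical point:
  f''(-3) = 14 > 0 → local minimum
  f''(-1) = -10 < 0 → local maximum
  f''(4) = 35 > 0 → local minimum

Critical points: x = -3 (local minimum); x = -1 (local maximum); x = 4 (local minimum)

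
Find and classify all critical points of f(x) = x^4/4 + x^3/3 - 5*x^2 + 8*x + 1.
f'(x) = x^3 + x^2 - 10*x + 8

Solve f'(x) = 0:
  Factor: x^3 + x^2 - 10*x + 8 = (x - 2)*(x - 1)*(x + 4) = 0.
  ⇒ x = -4, 1, 2

f''(x) = 3*x^2 + 2*x - 10
Second-derivative test at each critical point:
  f''(-4) = 30 > 0 → local minimum
  f''(1) = -5 < 0 → local maximum
  f''(2) = 6 > 0 → local minimum

Critical points: x = -4 (local minimum); x = 1 (local maximum); x = 2 (local minimum)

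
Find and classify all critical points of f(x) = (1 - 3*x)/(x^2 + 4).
f'(x) = (3*x^2 - 2*x - 12)/(x^4 + 8*x^2 + 16)

Solve f'(x) = 0:
  f'(x) = (3*x^2 - 2*x - 12)/(x^2 + 4)^2; the denominator is positive wherever f is defined, so f'(x) = 0 ⇔ 3*x^2 - 2*x - 12 = 0.
  3*x^2 - 2*x - 12 = 0 has no rational roots; quadratic formula: x = (2 ± √148)/6.
  ⇒ x = 1/3 - sqrt(37)/3 ≈ -1.6943, 1/3 + sqrt(37)/3 ≈ 2.3609

f''(x) = 2*(4*x^2*(1 - 3*x) + (9*x - 1)*(x^2 + 4))/(x^2 + 4)^3
Second-derivative test at each critical point:
  f''(-1.6943) = -0.2577 < 0 → local maximum
  f''(2.3609) = 0.1327 > 0 → local minimum

Critical points: x = 1/3 - sqrt(37)/3 ≈ -1.6943 (local maximum); x = 1/3 + sqrt(37)/3 ≈ 2.3609 (local minimum)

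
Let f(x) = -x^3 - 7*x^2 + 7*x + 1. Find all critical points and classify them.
f'(x) = -3*x^2 - 14*x + 7

Solve f'(x) = 0:
  3*x^2 + 14*x - 7 = 0 has no rational roots; quadratic formula: x = (-14 ± √280)/6.
  ⇒ x = -sqrt(70)/3 - 7/3 ≈ -5.1222, -7/3 + sqrt(70)/3 ≈ 0.4555

f''(x) = -6*x - 14
Second-derivative test at each critical point:
  f''(-5.1222) = 16.7332 > 0 → local minimum
  f''(0.4555) = -16.7332 < 0 → local maximum

Critical points: x = -sqrt(70)/3 - 7/3 ≈ -5.1222 (local minimum); x = -7/3 + sqrt(70)/3 ≈ 0.4555 (local maximum)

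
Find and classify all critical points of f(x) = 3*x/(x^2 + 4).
f'(x) = 3*(4 - x^2)/(x^4 + 8*x^2 + 16)

Solve f'(x) = 0:
  f'(x) = -3*(x - 2)*(x + 2)/(x^2 + 4)^2; the denominator is positive wherever f is defined, so f'(x) = 0 ⇔ 12 - 3*x^2 = 0.
  Factor: 12 - 3*x^2 = -3*(x - 2)*(x + 2) = 0.
  ⇒ x = -2, 2

f''(x) = 6*x*(x^2 - 12)/(x^2 + 4)^3
Second-derivative test at each critical point:
  f''(-2) = 3/16 > 0 → local minimum
  f''(2) = -3/16 < 0 → local maximum

Critical points: x = -2 (local minimum); x = 2 (local maximum)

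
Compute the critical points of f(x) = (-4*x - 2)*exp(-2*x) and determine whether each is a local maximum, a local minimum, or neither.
f'(x) = 8*x*exp(-2*x)

Solve f'(x) = 0:
  f'(x) = (8*x)·exp(-2*x) and exp(-2*x) > 0 for every x, so f'(x) = 0 ⇔ 8*x = 0.
  8*x = 0.
  ⇒ x = 0

f''(x) = 8*(1 - 2*x)*exp(-2*x)
Second-derivative test at each critical point:
  f''(0) = 8 > 0 → local minimum

Critical points: x = 0 (local minimum)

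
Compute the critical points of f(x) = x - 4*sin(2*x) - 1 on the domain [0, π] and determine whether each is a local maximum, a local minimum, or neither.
f'(x) = 1 - 8*cos(2*x)

Solve f'(x) = 0 on [0, π]:
  f'(x) = 0 ⇔ cos(2*x) = 1/8, i.e. 2*x = ±arccos(1/8) + 2nπ; keep the solutions lying in [0, π].
  ⇒ x = acos(1/8)/2 ≈ 0.7227, pi - acos(1/8)/2 ≈ 2.4189

f''(x) = 16*sin(2*x)
Second-derivative test at each critical point:
  f''(0.7227) = 15.8745 > 0 → local minimum
  f''(2.4189) = -15.8745 < 0 → local maximum

Critical points: x = acos(1/8)/2 ≈ 0.7227 (local minimum); x = pi - acos(1/8)/2 ≈ 2.4189 (local maximum)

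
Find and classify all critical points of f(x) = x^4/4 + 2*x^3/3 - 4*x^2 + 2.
f'(x) = x*(x^2 + 2*x - 8)

Solve f'(x) = 0:
  Factor: x^3 + 2*x^2 - 8*x = x*(x - 2)*(x + 4) = 0.
  ⇒ x = -4, 0, 2

f''(x) = 3*x^2 + 4*x - 8
Second-derivative test at each critical point:
  f''(-4) = 24 > 0 → local minimum
  f''(0) = -8 < 0 → local maximum
  f''(2) = 12 > 0 → local minimum

Critical points: x = -4 (local minimum); x = 0 (local maximum); x = 2 (local minimum)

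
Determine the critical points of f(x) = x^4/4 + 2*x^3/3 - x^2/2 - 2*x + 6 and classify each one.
f'(x) = x^3 + 2*x^2 - x - 2

Solve f'(x) = 0:
  Factor: x^3 + 2*x^2 - x - 2 = (x - 1)*(x + 1)*(x + 2) = 0.
  ⇒ x = -2, -1, 1

f''(x) = 3*x^2 + 4*x - 1
Second-derivative test at each critical point:
  f''(-2) = 3 > 0 → local minimum
  f''(-1) = -2 < 0 → local maximum
  f''(1) = 6 > 0 → local minimum

Critical points: x = -2 (local minimum); x = -1 (local maximum); x = 1 (local minimum)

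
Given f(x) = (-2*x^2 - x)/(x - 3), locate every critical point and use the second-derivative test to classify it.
f'(x) = (-2*x^2 + 12*x + 3)/(x^2 - 6*x + 9)

Solve f'(x) = 0:
  f'(x) = -(2*x^2 - 12*x - 3)/(x - 3)^2; the denominator is positive wherever f is defined, so f'(x) = 0 ⇔ -2*x^2 + 12*x + 3 = 0.
  2*x^2 - 12*x - 3 = 0 has no rational roots; quadratic formula: x = (12 ± √168)/4.
  ⇒ x = 3 - sqrt(42)/2 ≈ -0.2404, 3 + sqrt(42)/2 ≈ 6.2404

f''(x) = -42/(x^3 - 9*x^2 + 27*x - 27)
Second-derivative test at each critical point:
  f''(-0.2404) = 1.2344 > 0 → local minimum
  f''(6.2404) = -1.2344 < 0 → local maximum

Critical points: x = 3 - sqrt(42)/2 ≈ -0.2404 (local minimum); x = 3 + sqrt(42)/2 ≈ 6.2404 (local maximum)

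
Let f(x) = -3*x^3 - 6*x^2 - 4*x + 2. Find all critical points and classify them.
f'(x) = -9*x^2 - 12*x - 4

Solve f'(x) = 0:
  Factor: -9*x^2 - 12*x - 4 = -(3*x + 2)^2 = 0.
  ⇒ x = -2/3

f''(x) = -18*x - 12
Second-derivative test at each critical point:
  f''(-2/3) = 0, so the second-derivative test is inconclusive; use the first-derivative test: f'(-11/12) = -0.5625, f'(-5/12) = -0.5625 — f' is negative on both sides (no sign change) → neither a local maximum nor a local minimum

Critical points: x = -2/3 (neither)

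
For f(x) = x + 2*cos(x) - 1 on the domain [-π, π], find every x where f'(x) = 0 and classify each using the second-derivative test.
f'(x) = 1 - 2*sin(x)

Solve f'(x) = 0 on [-π, π]:
  f'(x) = 0 ⇔ sin(x) = 1/2, i.e. x = arcsin(1/2) + 2nπ or x = π − arcsin(1/2) + 2nπ; keep the solutions lying in [-π, π].
  ⇒ x = pi/6 ≈ 0.5236, 5*pi/6 ≈ 2.6180

f''(x) = -2*cos(x)
Second-derivative test at each critical point:
  f''(0.5236) = -1.7321 < 0 → local maximum
  f''(2.6180) = 1.7321 > 0 → local minimum

Critical points: x = pi/6 ≈ 0.5236 (local maximum); x = 5*pi/6 ≈ 2.6180 (local minimum)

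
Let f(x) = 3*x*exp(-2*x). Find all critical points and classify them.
f'(x) = 3*(1 - 2*x)*exp(-2*x)

Solve f'(x) = 0:
  f'(x) = (3 - 6*x)·exp(-2*x) and exp(-2*x) > 0 for every x, so f'(x) = 0 ⇔ 3 - 6*x = 0.
  Factor: 3 - 6*x = -3*(2*x - 1) = 0.
  ⇒ x = 1/2

f''(x) = 12*(x - 1)*exp(-2*x)
Second-derivative test at each critical point:
  f''(1/2) = -2.2073 < 0 → local maximum

Critical points: x = 1/2 (local maximum)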